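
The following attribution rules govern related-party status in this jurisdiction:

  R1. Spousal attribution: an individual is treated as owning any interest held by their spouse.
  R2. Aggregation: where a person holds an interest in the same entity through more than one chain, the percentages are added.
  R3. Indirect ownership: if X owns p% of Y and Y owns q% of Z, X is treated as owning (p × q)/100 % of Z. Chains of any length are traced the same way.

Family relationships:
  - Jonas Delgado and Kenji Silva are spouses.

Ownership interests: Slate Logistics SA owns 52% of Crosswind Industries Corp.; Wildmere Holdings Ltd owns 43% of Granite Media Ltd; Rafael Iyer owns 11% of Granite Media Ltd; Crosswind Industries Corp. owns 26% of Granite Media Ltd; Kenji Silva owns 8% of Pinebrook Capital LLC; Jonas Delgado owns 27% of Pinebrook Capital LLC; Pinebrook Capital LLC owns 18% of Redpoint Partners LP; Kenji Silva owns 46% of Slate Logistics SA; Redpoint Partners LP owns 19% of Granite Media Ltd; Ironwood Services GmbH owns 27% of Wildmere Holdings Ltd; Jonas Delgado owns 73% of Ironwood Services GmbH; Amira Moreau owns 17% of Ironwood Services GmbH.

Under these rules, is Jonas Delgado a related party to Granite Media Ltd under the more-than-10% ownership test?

By spousal attribution (R1), Jonas Delgado is treated as also owning Kenji Silva's interest in Pinebrook Capital LLC, giving 27% + 8% = 35%.
By spousal attribution (R1), Jonas Delgado is treated as owning Kenji Silva's 46% interest in Slate Logistics SA.
Chain via Ironwood Services GmbH → Wildmere Holdings Ltd (R3): 73% × 27% × 43% = 8.4753% of Granite Media Ltd.
Chain via Pinebrook Capital LLC → Redpoint Partners LP (R3): 35% × 18% × 19% = 1.197% of Granite Media Ltd.
Chain via Slate Logistics SA → Crosswind Industries Corp. (R3): 46% × 52% × 26% = 6.2192% of Granite Media Ltd.
Aggregating (R2): 8.4753% + 1.197% + 6.2192% = 15.8915%.
15.8915% exceeds the 10% threshold, so Jonas is a related party to Granite Media Ltd.

Yes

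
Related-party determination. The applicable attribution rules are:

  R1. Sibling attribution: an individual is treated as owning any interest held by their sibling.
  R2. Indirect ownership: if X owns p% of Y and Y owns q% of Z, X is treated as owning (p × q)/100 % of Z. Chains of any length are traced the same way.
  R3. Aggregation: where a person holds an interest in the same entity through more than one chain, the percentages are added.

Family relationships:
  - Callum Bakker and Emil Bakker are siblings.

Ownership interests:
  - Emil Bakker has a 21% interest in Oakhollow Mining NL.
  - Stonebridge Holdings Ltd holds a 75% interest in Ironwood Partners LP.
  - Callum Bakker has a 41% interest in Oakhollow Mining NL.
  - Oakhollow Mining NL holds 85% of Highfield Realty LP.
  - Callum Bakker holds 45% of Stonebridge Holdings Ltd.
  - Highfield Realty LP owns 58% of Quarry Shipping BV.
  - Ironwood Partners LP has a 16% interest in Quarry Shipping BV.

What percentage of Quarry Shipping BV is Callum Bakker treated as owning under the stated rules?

35.966%

By sibling attribution (R1), Callum Bakker is treated as also owning Emil Bakker's interest in Oakhollow Mining NL, giving 41% + 21% = 62%.
Chain via Stonebridge Holdings Ltd → Ironwood Partners LP (R2): 45% × 75% × 16% = 5.4% of Quarry Shipping BV.
Chain via Oakhollow Mining NL → Highfield Realty LP (R2): 62% × 85% × 58% = 30.566% of Quarry Shipping BV.
Aggregating (R3): 5.4% + 30.566% = 35.966%.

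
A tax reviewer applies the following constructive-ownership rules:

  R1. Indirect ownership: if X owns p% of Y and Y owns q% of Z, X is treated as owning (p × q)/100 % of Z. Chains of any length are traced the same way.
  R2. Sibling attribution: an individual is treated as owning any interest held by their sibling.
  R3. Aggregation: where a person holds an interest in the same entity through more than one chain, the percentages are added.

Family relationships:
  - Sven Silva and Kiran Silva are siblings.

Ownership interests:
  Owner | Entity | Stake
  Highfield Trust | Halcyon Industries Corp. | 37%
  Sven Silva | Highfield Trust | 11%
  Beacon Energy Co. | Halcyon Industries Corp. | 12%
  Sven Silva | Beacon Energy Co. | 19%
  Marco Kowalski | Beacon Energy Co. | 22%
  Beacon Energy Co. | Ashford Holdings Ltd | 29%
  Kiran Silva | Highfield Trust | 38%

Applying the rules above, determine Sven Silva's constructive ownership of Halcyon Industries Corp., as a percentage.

20.41%

By sibling attribution (R2), Sven Silva is treated as also owning Kiran Silva's interest in Highfield Trust, giving 11% + 38% = 49%.
Chain via Beacon Energy Co. (R1): 19% × 12% = 2.28% of Halcyon Industries Corp.
Chain via Highfield Trust (R1): 49% × 37% = 18.13% of Halcyon Industries Corp.
Aggregating (R3): 2.28% + 18.13% = 20.41%.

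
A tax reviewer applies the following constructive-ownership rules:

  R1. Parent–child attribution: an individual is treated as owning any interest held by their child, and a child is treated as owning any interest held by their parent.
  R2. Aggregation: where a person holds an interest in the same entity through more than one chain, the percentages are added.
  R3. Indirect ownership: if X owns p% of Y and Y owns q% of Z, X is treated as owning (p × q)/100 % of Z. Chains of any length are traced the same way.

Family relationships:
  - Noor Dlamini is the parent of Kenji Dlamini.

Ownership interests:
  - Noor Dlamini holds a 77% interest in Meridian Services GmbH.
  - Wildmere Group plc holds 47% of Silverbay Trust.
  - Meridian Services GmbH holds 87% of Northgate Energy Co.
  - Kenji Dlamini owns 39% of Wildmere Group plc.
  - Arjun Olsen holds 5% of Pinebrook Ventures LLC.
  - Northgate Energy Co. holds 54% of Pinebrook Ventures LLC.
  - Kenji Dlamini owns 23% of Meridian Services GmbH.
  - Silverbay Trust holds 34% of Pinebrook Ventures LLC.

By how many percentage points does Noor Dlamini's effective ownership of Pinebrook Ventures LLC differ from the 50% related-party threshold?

By parent–child attribution (R1), Noor Dlamini is treated as also owning Kenji Dlamini's interest in Meridian Services GmbH, giving 77% + 23% = 100%.
By parent–child attribution (R1), Noor Dlamini is treated as owning Kenji Dlamini's 39% interest in Wildmere Group plc.
Chain via Meridian Services GmbH → Northgate Energy Co. (R3): 100% × 87% × 54% = 46.98% of Pinebrook Ventures LLC.
Chain via Wildmere Group plc → Silverbay Trust (R3): 39% × 47% × 34% = 6.2322% of Pinebrook Ventures LLC.
Aggregating (R2): 46.98% + 6.2322% = 53.2122%.
53.2122% exceeds the 50% threshold by 3.2122 percentage points.

3.2122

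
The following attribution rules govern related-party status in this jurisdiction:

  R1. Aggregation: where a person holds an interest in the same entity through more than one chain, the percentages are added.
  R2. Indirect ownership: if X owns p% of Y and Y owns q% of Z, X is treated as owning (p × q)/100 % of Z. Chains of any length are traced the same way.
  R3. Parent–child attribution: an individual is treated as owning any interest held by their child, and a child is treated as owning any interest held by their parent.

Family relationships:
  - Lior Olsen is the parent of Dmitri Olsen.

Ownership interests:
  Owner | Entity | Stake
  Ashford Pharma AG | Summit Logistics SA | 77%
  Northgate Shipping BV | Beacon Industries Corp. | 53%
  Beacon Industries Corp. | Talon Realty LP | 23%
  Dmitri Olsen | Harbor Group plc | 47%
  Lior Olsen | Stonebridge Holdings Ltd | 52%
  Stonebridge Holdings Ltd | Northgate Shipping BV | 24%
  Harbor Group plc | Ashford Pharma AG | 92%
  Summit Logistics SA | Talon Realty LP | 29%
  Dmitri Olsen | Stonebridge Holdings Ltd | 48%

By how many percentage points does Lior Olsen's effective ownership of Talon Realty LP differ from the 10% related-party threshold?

2.581092

By parent–child attribution (R3), Lior Olsen is treated as also owning Dmitri Olsen's interest in Stonebridge Holdings Ltd, giving 52% + 48% = 100%.
By parent–child attribution (R3), Lior Olsen is treated as owning Dmitri Olsen's 47% interest in Harbor Group plc.
Chain via Stonebridge Holdings Ltd → Northgate Shipping BV → Beacon Industries Corp. (R2): 100% × 24% × 53% × 23% = 2.9256% of Talon Realty LP.
Chain via Harbor Group plc → Ashford Pharma AG → Summit Logistics SA (R2): 47% × 92% × 77% × 29% = 9.655492% of Talon Realty LP.
Aggregating (R1): 2.9256% + 9.655492% = 12.581092%.
12.581092% exceeds the 10% threshold by 2.581092 percentage points.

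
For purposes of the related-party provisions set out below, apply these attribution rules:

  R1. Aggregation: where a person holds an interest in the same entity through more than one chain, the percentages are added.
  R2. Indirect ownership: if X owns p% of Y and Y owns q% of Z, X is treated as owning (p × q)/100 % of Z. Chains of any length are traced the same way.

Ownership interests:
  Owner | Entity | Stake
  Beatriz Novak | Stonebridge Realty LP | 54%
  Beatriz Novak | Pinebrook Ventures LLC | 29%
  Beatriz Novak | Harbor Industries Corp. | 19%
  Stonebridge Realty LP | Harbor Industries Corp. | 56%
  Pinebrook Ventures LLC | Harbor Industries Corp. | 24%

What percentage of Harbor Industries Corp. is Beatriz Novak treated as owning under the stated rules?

Chain via Pinebrook Ventures LLC (R2): 29% × 24% = 6.96% of Harbor Industries Corp.
Chain via Stonebridge Realty LP (R2): 54% × 56% = 30.24% of Harbor Industries Corp.
Direct interest in Harbor Industries Corp: 19%.
Aggregating (R1): 6.96% + 30.24% + 19% = 56.2%.

56.2%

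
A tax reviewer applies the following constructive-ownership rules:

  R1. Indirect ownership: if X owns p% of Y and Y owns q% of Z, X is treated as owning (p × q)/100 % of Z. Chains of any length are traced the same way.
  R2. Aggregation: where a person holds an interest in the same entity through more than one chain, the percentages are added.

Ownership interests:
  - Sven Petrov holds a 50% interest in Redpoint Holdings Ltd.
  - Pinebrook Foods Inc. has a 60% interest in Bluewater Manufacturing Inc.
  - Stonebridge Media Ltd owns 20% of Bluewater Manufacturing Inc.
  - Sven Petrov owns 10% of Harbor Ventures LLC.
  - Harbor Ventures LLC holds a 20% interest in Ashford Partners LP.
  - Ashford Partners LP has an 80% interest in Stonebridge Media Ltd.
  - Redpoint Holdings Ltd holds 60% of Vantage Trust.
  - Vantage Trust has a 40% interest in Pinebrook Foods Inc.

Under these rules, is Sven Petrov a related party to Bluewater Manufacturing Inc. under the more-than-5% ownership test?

Yes

Chain via Harbor Ventures LLC → Ashford Partners LP → Stonebridge Media Ltd (R1): 10% × 20% × 80% × 20% = 0.32% of Bluewater Manufacturing Inc.
Chain via Redpoint Holdings Ltd → Vantage Trust → Pinebrook Foods Inc. (R1): 50% × 60% × 40% × 60% = 7.2% of Bluewater Manufacturing Inc.
Aggregating (R2): 0.32% + 7.2% = 7.52%.
7.52% exceeds the 5% threshold, so Sven is a related party to Bluewater Manufacturing Inc.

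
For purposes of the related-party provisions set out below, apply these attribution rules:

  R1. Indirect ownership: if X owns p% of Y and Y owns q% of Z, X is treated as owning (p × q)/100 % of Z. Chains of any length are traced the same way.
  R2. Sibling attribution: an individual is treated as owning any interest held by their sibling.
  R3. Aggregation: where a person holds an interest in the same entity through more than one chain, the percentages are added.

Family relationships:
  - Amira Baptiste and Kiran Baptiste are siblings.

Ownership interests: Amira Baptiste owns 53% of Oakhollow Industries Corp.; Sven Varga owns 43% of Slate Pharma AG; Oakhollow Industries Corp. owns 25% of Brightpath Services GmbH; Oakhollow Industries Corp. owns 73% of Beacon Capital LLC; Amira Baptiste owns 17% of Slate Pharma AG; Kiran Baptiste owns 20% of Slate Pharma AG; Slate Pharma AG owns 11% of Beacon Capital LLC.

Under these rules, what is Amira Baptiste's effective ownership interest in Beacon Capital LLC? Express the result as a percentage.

42.76%

By sibling attribution (R2), Amira Baptiste is treated as also owning Kiran Baptiste's interest in Slate Pharma AG, giving 17% + 20% = 37%.
Chain via Oakhollow Industries Corp. (R1): 53% × 73% = 38.69% of Beacon Capital LLC.
Chain via Slate Pharma AG (R1): 37% × 11% = 4.07% of Beacon Capital LLC.
Aggregating (R3): 38.69% + 4.07% = 42.76%.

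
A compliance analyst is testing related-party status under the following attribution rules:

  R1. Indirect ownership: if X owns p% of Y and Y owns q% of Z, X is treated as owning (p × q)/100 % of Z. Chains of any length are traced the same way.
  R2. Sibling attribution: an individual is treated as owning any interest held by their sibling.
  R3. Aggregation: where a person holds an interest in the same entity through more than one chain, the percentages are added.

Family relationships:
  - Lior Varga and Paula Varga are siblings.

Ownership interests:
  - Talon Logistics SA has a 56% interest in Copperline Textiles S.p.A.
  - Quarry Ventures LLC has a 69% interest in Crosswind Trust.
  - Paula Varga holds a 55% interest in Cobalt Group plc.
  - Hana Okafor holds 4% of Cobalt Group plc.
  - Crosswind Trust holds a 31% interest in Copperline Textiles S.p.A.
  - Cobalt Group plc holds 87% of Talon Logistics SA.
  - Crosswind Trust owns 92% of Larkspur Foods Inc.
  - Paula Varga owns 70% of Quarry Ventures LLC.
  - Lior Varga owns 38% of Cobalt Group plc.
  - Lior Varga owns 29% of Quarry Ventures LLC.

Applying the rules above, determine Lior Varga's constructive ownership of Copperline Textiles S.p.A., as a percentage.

66.4857%

By sibling attribution (R2), Lior Varga is treated as also owning Paula Varga's interest in Quarry Ventures LLC, giving 29% + 70% = 99%.
By sibling attribution (R2), Lior Varga is treated as also owning Paula Varga's interest in Cobalt Group plc, giving 38% + 55% = 93%.
Chain via Quarry Ventures LLC → Crosswind Trust (R1): 99% × 69% × 31% = 21.1761% of Copperline Textiles S.p.A.
Chain via Cobalt Group plc → Talon Logistics SA (R1): 93% × 87% × 56% = 45.3096% of Copperline Textiles S.p.A.
Aggregating (R3): 21.1761% + 45.3096% = 66.4857%.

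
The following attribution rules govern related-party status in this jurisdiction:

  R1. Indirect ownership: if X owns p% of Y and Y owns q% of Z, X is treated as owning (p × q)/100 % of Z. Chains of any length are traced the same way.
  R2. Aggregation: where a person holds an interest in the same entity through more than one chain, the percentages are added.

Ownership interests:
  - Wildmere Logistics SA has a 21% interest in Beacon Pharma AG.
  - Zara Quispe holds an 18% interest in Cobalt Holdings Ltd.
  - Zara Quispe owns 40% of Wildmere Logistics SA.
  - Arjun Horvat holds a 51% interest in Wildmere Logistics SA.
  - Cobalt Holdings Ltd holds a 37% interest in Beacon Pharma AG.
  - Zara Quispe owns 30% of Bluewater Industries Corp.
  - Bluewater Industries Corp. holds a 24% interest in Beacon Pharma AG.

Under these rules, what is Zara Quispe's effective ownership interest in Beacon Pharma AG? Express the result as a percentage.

Chain via Cobalt Holdings Ltd (R1): 18% × 37% = 6.66% of Beacon Pharma AG.
Chain via Bluewater Industries Corp. (R1): 30% × 24% = 7.2% of Beacon Pharma AG.
Chain via Wildmere Logistics SA (R1): 40% × 21% = 8.4% of Beacon Pharma AG.
Aggregating (R2): 6.66% + 7.2% + 8.4% = 22.26%.

22.26%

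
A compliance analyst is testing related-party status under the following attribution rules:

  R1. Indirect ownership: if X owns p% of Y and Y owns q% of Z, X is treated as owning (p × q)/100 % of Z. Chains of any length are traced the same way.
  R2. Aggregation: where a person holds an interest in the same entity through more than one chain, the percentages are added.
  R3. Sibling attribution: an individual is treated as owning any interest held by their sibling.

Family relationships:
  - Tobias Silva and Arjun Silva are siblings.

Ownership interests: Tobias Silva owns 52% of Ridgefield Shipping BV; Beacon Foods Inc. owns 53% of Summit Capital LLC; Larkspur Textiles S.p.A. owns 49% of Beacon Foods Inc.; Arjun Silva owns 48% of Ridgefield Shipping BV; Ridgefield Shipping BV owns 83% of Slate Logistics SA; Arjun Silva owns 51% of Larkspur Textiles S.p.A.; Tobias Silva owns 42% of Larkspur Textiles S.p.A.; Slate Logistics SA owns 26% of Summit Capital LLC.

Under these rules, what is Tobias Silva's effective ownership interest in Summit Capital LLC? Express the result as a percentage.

By sibling attribution (R3), Tobias Silva is treated as also owning Arjun Silva's interest in Ridgefield Shipping BV, giving 52% + 48% = 100%.
By sibling attribution (R3), Tobias Silva is treated as also owning Arjun Silva's interest in Larkspur Textiles S.p.A, giving 42% + 51% = 93%.
Chain via Ridgefield Shipping BV → Slate Logistics SA (R1): 100% × 83% × 26% = 21.58% of Summit Capital LLC.
Chain via Larkspur Textiles S.p.A. → Beacon Foods Inc. (R1): 93% × 49% × 53% = 24.1521% of Summit Capital LLC.
Aggregating (R2): 21.58% + 24.1521% = 45.7321%.

45.7321%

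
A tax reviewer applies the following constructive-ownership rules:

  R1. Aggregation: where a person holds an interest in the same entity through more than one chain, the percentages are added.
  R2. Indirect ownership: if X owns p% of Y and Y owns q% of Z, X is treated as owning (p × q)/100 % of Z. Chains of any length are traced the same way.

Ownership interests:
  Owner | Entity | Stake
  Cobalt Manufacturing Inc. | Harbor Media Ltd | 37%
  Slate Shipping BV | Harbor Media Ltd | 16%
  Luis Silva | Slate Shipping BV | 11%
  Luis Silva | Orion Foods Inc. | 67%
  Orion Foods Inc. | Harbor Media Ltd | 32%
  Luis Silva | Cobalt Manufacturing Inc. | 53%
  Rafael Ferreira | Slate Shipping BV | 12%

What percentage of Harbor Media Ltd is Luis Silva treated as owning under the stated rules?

42.81%

Chain via Slate Shipping BV (R2): 11% × 16% = 1.76% of Harbor Media Ltd.
Chain via Cobalt Manufacturing Inc. (R2): 53% × 37% = 19.61% of Harbor Media Ltd.
Chain via Orion Foods Inc. (R2): 67% × 32% = 21.44% of Harbor Media Ltd.
Aggregating (R1): 1.76% + 19.61% + 21.44% = 42.81%.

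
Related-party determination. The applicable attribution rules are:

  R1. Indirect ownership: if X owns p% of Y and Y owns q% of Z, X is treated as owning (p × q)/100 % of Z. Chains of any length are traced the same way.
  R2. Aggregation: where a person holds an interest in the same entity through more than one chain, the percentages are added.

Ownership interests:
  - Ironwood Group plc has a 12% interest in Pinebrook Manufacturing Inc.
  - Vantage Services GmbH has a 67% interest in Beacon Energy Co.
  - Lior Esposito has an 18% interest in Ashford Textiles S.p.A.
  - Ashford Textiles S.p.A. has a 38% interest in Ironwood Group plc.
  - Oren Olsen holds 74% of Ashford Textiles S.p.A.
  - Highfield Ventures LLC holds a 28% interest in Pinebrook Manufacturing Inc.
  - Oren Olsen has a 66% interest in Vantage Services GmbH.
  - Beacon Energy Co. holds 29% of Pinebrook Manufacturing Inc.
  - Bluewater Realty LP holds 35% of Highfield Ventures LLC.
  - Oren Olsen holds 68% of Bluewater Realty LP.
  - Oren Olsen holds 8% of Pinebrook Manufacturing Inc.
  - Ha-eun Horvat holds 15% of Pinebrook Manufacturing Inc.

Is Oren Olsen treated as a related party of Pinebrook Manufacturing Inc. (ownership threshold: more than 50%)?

No

Chain via Ashford Textiles S.p.A. → Ironwood Group plc (R1): 74% × 38% × 12% = 3.3744% of Pinebrook Manufacturing Inc.
Chain via Bluewater Realty LP → Highfield Ventures LLC (R1): 68% × 35% × 28% = 6.664% of Pinebrook Manufacturing Inc.
Chain via Vantage Services GmbH → Beacon Energy Co. (R1): 66% × 67% × 29% = 12.8238% of Pinebrook Manufacturing Inc.
Direct interest in Pinebrook Manufacturing Inc: 8%.
Aggregating (R2): 3.3744% + 6.664% + 12.8238% + 8% = 30.8622%.
30.8622% does not exceed the 50% threshold, so Oren is not a related party to Pinebrook Manufacturing Inc.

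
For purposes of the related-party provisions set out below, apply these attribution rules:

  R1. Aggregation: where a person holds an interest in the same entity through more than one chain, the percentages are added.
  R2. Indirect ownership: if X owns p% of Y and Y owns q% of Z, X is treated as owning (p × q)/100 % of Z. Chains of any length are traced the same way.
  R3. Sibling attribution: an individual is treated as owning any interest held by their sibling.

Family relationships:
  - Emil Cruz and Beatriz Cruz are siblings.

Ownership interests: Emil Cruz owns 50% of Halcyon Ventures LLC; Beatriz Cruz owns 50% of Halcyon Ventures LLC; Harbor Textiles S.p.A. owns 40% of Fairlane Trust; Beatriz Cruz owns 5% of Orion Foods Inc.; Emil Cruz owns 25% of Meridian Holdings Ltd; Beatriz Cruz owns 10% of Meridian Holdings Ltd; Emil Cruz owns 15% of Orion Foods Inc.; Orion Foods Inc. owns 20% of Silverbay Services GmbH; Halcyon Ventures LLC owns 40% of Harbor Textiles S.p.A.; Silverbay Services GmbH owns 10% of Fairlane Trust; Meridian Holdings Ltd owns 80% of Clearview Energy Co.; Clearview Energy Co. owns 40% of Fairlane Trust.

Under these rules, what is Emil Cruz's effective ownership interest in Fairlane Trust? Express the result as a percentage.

By sibling attribution (R3), Emil Cruz is treated as also owning Beatriz Cruz's interest in Halcyon Ventures LLC, giving 50% + 50% = 100%.
By sibling attribution (R3), Emil Cruz is treated as also owning Beatriz Cruz's interest in Orion Foods Inc, giving 15% + 5% = 20%.
By sibling attribution (R3), Emil Cruz is treated as also owning Beatriz Cruz's interest in Meridian Holdings Ltd, giving 25% + 10% = 35%.
Chain via Halcyon Ventures LLC → Harbor Textiles S.p.A. (R2): 100% × 40% × 40% = 16% of Fairlane Trust.
Chain via Orion Foods Inc. → Silverbay Services GmbH (R2): 20% × 20% × 10% = 0.4% of Fairlane Trust.
Chain via Meridian Holdings Ltd → Clearview Energy Co. (R2): 35% × 80% × 40% = 11.2% of Fairlane Trust.
Aggregating (R1): 16% + 0.4% + 11.2% = 27.6%.

27.6%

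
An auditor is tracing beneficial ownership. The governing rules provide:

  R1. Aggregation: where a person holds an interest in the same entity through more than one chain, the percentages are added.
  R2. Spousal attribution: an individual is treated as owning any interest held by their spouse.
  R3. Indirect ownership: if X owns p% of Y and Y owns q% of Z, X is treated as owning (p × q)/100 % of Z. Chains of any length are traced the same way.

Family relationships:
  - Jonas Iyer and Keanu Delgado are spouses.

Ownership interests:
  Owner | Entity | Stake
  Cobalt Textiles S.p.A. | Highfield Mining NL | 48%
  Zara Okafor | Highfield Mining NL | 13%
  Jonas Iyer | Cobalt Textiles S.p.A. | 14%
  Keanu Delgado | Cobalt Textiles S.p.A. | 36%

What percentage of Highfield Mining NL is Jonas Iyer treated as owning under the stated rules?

24%

By spousal attribution (R2), Jonas Iyer is treated as also owning Keanu Delgado's interest in Cobalt Textiles S.p.A, giving 14% + 36% = 50%.
Chain via Cobalt Textiles S.p.A. (R3): 50% × 48% = 24% of Highfield Mining NL.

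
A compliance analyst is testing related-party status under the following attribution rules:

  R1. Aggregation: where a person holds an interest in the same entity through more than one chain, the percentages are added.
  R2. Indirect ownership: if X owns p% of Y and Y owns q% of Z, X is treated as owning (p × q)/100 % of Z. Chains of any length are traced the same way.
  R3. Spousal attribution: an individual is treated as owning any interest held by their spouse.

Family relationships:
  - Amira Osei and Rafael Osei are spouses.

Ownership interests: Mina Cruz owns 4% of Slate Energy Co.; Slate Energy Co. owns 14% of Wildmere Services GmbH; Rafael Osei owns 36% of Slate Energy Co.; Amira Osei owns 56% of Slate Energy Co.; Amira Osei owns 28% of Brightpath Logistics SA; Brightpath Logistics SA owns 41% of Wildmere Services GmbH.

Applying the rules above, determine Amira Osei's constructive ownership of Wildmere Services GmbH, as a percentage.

By spousal attribution (R3), Amira Osei is treated as also owning Rafael Osei's interest in Slate Energy Co, giving 56% + 36% = 92%.
Chain via Brightpath Logistics SA (R2): 28% × 41% = 11.48% of Wildmere Services GmbH.
Chain via Slate Energy Co. (R2): 92% × 14% = 12.88% of Wildmere Services GmbH.
Aggregating (R1): 11.48% + 12.88% = 24.36%.

24.36%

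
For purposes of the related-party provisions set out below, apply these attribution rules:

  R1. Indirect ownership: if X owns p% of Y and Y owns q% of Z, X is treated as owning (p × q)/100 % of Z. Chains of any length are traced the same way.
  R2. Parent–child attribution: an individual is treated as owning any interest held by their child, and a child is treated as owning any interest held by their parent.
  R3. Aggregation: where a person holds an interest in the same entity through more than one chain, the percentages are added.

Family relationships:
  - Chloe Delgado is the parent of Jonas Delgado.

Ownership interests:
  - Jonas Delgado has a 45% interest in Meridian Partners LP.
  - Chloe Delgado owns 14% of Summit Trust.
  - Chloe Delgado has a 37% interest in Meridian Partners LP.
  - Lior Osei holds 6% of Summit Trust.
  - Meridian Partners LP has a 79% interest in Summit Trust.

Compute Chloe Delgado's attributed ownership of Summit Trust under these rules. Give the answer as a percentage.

78.78%

By parent–child attribution (R2), Chloe Delgado is treated as also owning Jonas Delgado's interest in Meridian Partners LP, giving 37% + 45% = 82%.
Chain via Meridian Partners LP (R1): 82% × 79% = 64.78% of Summit Trust.
Direct interest in Summit Trust: 14%.
Aggregating (R3): 64.78% + 14% = 78.78%.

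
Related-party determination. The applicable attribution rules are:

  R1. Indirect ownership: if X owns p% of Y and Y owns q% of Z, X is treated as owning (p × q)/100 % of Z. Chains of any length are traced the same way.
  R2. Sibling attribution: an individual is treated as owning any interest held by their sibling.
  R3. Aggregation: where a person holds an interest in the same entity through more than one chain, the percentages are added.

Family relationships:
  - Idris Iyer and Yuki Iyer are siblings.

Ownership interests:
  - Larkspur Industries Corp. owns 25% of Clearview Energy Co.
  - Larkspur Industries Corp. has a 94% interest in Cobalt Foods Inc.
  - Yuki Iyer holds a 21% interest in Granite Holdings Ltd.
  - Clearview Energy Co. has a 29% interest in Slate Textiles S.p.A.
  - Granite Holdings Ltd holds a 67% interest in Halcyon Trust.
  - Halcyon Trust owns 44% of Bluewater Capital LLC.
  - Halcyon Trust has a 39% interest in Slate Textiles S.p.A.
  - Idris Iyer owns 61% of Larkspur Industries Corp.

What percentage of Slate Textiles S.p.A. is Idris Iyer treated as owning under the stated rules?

9.9098%

By sibling attribution (R2), Idris Iyer is treated as owning Yuki Iyer's 21% interest in Granite Holdings Ltd.
Chain via Larkspur Industries Corp. → Clearview Energy Co. (R1): 61% × 25% × 29% = 4.4225% of Slate Textiles S.p.A.
Chain via Granite Holdings Ltd → Halcyon Trust (R1): 21% × 67% × 39% = 5.4873% of Slate Textiles S.p.A.
Aggregating (R3): 4.4225% + 5.4873% = 9.9098%.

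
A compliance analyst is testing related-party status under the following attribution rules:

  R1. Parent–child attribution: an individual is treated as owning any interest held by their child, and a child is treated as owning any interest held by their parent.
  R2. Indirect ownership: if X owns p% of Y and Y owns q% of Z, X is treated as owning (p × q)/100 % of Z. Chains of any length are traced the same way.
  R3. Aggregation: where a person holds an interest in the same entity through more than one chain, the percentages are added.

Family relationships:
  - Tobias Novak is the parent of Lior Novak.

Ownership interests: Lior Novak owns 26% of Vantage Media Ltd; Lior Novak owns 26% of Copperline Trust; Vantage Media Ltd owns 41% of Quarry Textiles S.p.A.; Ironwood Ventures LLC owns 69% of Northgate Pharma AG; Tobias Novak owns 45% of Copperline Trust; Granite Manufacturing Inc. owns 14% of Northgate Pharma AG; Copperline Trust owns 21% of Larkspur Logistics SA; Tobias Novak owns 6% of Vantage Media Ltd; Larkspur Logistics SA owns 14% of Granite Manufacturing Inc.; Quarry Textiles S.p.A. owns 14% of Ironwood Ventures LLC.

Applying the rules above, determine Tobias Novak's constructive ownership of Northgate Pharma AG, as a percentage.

1.559628%

By parent–child attribution (R1), Tobias Novak is treated as also owning Lior Novak's interest in Copperline Trust, giving 45% + 26% = 71%.
By parent–child attribution (R1), Tobias Novak is treated as also owning Lior Novak's interest in Vantage Media Ltd, giving 6% + 26% = 32%.
Chain via Copperline Trust → Larkspur Logistics SA → Granite Manufacturing Inc. (R2): 71% × 21% × 14% × 14% = 0.292236% of Northgate Pharma AG.
Chain via Vantage Media Ltd → Quarry Textiles S.p.A. → Ironwood Ventures LLC (R2): 32% × 41% × 14% × 69% = 1.267392% of Northgate Pharma AG.
Aggregating (R3): 0.292236% + 1.267392% = 1.559628%.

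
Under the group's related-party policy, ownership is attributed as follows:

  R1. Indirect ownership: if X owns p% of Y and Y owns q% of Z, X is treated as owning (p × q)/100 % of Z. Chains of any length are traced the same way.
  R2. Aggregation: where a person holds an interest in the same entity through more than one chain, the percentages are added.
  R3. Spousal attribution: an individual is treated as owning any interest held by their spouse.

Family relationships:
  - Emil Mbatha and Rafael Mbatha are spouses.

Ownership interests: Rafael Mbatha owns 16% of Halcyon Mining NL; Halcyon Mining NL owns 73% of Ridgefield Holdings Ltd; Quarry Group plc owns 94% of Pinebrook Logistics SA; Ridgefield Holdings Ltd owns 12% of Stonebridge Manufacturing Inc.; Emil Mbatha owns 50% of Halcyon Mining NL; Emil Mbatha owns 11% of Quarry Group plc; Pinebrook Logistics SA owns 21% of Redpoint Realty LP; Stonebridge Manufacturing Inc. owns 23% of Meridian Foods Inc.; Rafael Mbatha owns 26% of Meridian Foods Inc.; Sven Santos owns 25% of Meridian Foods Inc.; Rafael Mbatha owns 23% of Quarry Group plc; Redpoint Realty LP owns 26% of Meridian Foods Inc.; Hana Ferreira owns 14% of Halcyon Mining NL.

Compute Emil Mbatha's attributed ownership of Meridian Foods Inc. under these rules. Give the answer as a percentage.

29.074784%

By spousal attribution (R3), Emil Mbatha is treated as also owning Rafael Mbatha's interest in Halcyon Mining NL, giving 50% + 16% = 66%.
By spousal attribution (R3), Emil Mbatha is treated as also owning Rafael Mbatha's interest in Quarry Group plc, giving 11% + 23% = 34%.
By spousal attribution (R3), Emil Mbatha is treated as owning Rafael Mbatha's 26% interest in Meridian Foods Inc.
Chain via Halcyon Mining NL → Ridgefield Holdings Ltd → Stonebridge Manufacturing Inc. (R1): 66% × 73% × 12% × 23% = 1.329768% of Meridian Foods Inc.
Chain via Quarry Group plc → Pinebrook Logistics SA → Redpoint Realty LP (R1): 34% × 94% × 21% × 26% = 1.745016% of Meridian Foods Inc.
Direct interest in Meridian Foods Inc: 26%.
Aggregating (R2): 1.329768% + 1.745016% + 26% = 29.074784%.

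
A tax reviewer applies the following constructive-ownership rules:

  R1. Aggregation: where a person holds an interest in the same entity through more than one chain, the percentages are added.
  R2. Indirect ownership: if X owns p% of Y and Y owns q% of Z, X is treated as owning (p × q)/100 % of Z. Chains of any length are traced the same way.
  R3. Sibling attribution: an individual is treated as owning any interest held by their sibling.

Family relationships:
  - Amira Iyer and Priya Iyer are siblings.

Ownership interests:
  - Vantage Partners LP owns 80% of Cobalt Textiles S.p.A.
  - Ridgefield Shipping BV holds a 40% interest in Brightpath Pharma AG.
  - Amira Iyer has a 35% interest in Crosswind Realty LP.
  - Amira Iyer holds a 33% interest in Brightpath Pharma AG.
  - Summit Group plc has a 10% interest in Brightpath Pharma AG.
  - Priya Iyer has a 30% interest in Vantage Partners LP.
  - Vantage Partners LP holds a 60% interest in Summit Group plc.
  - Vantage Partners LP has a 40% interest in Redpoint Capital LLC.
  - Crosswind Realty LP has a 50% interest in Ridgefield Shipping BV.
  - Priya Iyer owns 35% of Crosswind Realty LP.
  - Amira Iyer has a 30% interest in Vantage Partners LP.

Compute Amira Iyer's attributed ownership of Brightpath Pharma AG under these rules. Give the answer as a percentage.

By sibling attribution (R3), Amira Iyer is treated as also owning Priya Iyer's interest in Vantage Partners LP, giving 30% + 30% = 60%.
By sibling attribution (R3), Amira Iyer is treated as also owning Priya Iyer's interest in Crosswind Realty LP, giving 35% + 35% = 70%.
Chain via Vantage Partners LP → Summit Group plc (R2): 60% × 60% × 10% = 3.6% of Brightpath Pharma AG.
Chain via Crosswind Realty LP → Ridgefield Shipping BV (R2): 70% × 50% × 40% = 14% of Brightpath Pharma AG.
Direct interest in Brightpath Pharma AG: 33%.
Aggregating (R1): 3.6% + 14% + 33% = 50.6%.

50.6%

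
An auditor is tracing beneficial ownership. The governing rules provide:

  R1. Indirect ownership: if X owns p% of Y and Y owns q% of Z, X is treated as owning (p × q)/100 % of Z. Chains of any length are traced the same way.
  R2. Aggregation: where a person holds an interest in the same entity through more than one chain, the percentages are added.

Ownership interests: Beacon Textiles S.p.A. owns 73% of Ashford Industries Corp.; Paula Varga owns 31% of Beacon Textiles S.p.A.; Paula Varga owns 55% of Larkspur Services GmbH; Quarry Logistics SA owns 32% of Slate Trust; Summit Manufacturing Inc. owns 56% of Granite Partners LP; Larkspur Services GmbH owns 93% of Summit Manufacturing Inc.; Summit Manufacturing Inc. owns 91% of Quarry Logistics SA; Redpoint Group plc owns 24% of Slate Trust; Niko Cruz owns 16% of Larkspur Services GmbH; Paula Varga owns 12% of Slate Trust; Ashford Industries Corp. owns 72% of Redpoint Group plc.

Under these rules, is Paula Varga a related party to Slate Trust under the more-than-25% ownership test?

Chain via Beacon Textiles S.p.A. → Ashford Industries Corp. → Redpoint Group plc (R1): 31% × 73% × 72% × 24% = 3.910464% of Slate Trust.
Chain via Larkspur Services GmbH → Summit Manufacturing Inc. → Quarry Logistics SA (R1): 55% × 93% × 91% × 32% = 14.89488% of Slate Trust.
Direct interest in Slate Trust: 12%.
Aggregating (R2): 3.910464% + 14.89488% + 12% = 30.805344%.
30.805344% exceeds the 25% threshold, so Paula is a related party to Slate Trust.

Yes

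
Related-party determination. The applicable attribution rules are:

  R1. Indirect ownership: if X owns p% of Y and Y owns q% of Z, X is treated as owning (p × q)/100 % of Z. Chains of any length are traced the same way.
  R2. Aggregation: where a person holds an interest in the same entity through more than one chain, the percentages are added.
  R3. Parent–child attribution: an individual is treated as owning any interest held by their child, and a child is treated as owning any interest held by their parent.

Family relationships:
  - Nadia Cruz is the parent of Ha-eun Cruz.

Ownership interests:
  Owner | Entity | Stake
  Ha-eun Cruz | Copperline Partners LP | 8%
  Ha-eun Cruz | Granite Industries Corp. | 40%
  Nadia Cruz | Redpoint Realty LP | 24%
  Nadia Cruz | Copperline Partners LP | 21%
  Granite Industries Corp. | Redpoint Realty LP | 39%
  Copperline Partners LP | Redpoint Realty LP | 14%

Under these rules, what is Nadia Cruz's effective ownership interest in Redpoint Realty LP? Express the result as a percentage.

By parent–child attribution (R3), Nadia Cruz is treated as also owning Ha-eun Cruz's interest in Copperline Partners LP, giving 21% + 8% = 29%.
By parent–child attribution (R3), Nadia Cruz is treated as owning Ha-eun Cruz's 40% interest in Granite Industries Corp.
Chain via Copperline Partners LP (R1): 29% × 14% = 4.06% of Redpoint Realty LP.
Direct interest in Redpoint Realty LP: 24%.
Chain via Granite Industries Corp. (R1): 40% × 39% = 15.6% of Redpoint Realty LP.
Aggregating (R2): 4.06% + 24% + 15.6% = 43.66%.

43.66%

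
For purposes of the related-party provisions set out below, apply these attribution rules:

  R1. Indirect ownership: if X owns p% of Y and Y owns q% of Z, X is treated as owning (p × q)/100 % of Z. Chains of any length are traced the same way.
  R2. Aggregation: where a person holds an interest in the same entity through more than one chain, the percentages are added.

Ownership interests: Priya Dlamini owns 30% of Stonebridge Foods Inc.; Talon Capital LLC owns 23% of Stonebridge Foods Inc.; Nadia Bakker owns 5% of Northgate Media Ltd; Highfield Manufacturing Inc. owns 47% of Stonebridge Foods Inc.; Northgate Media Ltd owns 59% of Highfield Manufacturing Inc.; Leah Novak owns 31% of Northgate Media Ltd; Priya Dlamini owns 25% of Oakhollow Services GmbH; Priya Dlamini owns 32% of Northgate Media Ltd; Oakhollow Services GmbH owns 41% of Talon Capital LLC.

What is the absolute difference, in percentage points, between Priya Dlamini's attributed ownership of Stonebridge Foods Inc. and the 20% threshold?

21.2311

Chain via Oakhollow Services GmbH → Talon Capital LLC (R1): 25% × 41% × 23% = 2.3575% of Stonebridge Foods Inc.
Chain via Northgate Media Ltd → Highfield Manufacturing Inc. (R1): 32% × 59% × 47% = 8.8736% of Stonebridge Foods Inc.
Direct interest in Stonebridge Foods Inc: 30%.
Aggregating (R2): 2.3575% + 8.8736% + 30% = 41.2311%.
41.2311% exceeds the 20% threshold by 21.2311 percentage points.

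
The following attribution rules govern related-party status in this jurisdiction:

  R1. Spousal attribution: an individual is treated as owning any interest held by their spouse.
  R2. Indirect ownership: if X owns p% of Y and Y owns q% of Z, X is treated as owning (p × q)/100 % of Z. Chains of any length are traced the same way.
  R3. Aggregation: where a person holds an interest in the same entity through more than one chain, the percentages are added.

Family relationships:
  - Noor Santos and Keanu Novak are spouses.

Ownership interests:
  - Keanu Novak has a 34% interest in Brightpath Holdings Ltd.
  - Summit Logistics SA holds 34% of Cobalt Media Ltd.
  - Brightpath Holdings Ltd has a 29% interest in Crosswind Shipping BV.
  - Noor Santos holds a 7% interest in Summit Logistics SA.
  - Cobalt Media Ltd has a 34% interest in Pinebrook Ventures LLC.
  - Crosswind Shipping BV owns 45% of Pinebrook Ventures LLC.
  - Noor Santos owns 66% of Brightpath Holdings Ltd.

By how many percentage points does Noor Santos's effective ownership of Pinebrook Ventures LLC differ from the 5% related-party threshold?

8.8592

By spousal attribution (R1), Noor Santos is treated as also owning Keanu Novak's interest in Brightpath Holdings Ltd, giving 66% + 34% = 100%.
Chain via Summit Logistics SA → Cobalt Media Ltd (R2): 7% × 34% × 34% = 0.8092% of Pinebrook Ventures LLC.
Chain via Brightpath Holdings Ltd → Crosswind Shipping BV (R2): 100% × 29% × 45% = 13.05% of Pinebrook Ventures LLC.
Aggregating (R3): 0.8092% + 13.05% = 13.8592%.
13.8592% exceeds the 5% threshold by 8.8592 percentage points.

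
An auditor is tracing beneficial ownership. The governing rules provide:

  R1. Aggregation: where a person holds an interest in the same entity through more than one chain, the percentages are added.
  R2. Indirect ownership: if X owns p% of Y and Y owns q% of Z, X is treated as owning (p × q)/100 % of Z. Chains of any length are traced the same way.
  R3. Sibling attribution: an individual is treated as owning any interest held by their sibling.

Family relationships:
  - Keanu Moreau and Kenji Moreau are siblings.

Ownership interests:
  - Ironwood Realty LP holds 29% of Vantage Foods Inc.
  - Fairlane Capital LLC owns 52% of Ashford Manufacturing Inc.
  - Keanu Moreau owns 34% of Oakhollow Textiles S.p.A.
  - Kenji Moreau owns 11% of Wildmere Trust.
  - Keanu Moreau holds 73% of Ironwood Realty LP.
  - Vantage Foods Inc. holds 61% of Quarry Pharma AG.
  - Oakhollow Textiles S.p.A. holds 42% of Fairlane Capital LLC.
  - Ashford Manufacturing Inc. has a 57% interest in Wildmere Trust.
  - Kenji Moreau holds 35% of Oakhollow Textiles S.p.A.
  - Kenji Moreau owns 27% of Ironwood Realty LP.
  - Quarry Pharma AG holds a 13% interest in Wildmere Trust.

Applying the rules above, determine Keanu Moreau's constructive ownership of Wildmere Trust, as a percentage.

21.889372%

By sibling attribution (R3), Keanu Moreau is treated as also owning Kenji Moreau's interest in Oakhollow Textiles S.p.A, giving 34% + 35% = 69%.
By sibling attribution (R3), Keanu Moreau is treated as also owning Kenji Moreau's interest in Ironwood Realty LP, giving 73% + 27% = 100%.
By sibling attribution (R3), Keanu Moreau is treated as owning Kenji Moreau's 11% interest in Wildmere Trust.
Chain via Oakhollow Textiles S.p.A. → Fairlane Capital LLC → Ashford Manufacturing Inc. (R2): 69% × 42% × 52% × 57% = 8.589672% of Wildmere Trust.
Chain via Ironwood Realty LP → Vantage Foods Inc. → Quarry Pharma AG (R2): 100% × 29% × 61% × 13% = 2.2997% of Wildmere Trust.
Direct interest in Wildmere Trust: 11%.
Aggregating (R1): 8.589672% + 2.2997% + 11% = 21.889372%.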